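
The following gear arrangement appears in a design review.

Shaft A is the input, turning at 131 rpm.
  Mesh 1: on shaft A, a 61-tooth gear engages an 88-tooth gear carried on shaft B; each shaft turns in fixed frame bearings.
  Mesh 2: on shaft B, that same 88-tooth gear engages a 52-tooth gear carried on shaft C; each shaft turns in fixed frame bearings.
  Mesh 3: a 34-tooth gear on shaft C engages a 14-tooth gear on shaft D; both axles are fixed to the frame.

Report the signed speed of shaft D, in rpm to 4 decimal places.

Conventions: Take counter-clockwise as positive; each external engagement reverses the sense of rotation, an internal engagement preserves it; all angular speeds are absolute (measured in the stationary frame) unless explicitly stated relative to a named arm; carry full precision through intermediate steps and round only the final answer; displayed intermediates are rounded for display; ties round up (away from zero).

-373.2060 rpm

class = fixed-axis compound train [3 meshes; 3 ratios multiply, 3 sense flips]
mesh 1 [61T→88T]: ω = 131.0000×61/88 = 90.8068 rpm, sense flips to −
mesh 2 [88T→52T]: ω = 90.8068×88/52 = 153.6731 rpm, sense flips to +
mesh 3 [34T→14T]: ω = 153.6731×34/14 = 373.2060 rpm, sense flips to −
signed output speed = -373.2060 rpm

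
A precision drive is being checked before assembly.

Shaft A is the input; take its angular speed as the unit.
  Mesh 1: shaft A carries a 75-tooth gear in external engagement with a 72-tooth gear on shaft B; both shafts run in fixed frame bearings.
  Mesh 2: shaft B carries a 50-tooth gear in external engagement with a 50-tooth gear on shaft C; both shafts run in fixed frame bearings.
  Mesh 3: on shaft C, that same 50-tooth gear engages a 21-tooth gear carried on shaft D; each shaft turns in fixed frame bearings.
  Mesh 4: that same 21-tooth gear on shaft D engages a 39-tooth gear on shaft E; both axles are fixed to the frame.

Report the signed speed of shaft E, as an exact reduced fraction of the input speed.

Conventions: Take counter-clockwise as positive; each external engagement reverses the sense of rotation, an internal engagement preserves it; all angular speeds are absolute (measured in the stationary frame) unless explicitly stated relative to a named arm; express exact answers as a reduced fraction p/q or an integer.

4-mesh fixed-axis compound train (all bearings frame-fixed)
mesh 1 [75T→72T]: |ω|/ω_in = 1×75/72 = 25/24, sense flips to −
mesh 2 [50T→50T]: |ω|/ω_in = (25/24)×50/50 = 25/24, sense flips to +
mesh 3 [50T→21T]: |ω|/ω_in = (25/24)×50/21 = 625/252, sense flips to −
mesh 4 [21T→39T]: |ω|/ω_in = (625/252)×21/39 = 625/468, sense flips to +
signed output speed (× input speed) = 625/468

625/468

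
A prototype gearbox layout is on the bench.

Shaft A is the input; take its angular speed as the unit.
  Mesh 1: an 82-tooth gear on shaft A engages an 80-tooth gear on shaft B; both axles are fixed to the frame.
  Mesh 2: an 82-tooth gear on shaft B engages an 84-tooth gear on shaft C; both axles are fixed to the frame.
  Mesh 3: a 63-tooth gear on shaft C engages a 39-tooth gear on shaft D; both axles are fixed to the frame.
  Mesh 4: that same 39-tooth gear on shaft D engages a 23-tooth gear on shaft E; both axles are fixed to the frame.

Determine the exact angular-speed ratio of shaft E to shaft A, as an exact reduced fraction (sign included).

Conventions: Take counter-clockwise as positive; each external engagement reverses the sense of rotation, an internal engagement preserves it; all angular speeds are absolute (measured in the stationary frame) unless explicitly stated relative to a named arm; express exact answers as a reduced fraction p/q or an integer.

5043/1840

class = fixed-axis compound train [4 meshes; 4 ratios multiply, 4 sense flips]
mesh 1 [82T→80T]: running ratio 41/40, sense −
mesh 2 [82T→84T]: running ratio 1681/1680, sense +
mesh 3 [63T→39T]: running ratio 1681/1040, sense −
mesh 4 [39T→23T]: running ratio 5043/1840, sense +
ω_out/ω_in = 5043/1840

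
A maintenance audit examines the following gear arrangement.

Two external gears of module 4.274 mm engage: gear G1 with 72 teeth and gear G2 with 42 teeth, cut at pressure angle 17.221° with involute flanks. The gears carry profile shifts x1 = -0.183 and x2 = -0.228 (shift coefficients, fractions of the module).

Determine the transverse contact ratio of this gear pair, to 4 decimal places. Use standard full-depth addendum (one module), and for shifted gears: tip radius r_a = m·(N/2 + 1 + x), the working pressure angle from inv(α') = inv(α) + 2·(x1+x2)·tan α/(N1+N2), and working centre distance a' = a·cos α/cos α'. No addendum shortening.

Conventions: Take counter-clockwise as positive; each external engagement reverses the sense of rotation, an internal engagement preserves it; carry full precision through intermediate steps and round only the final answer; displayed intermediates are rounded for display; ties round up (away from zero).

class = single-mesh tooth geometry [involute pair 72T × 42T, m = 4.274]
base radii: r_b1 = 146.966264, r_b2 = 85.730321
tip radii: r_a1 = 157.355858, r_a2 = 93.053528
inv(α') = inv(17.221°) + 2·(-0.183-0.228)·tan α/(72+42) = 0.00715532  ⇒  α' = 15.76116°
a' = a·cos α / cos α' = 243.6180·cos 17.221°/cos 15.76116° = 241.787218
action lengths: √(r_a1²−r_b1²) = 56.229737, √(r_a2²−r_b2²) = 36.183853
base pitch p_b = π·m·cos α = 12.825226
CR = (56.229737 + 36.183853 − 241.787218·sin 15.76116°)/12.825226 = 2.084753
contact ratio ≈ 2.0848

2.0848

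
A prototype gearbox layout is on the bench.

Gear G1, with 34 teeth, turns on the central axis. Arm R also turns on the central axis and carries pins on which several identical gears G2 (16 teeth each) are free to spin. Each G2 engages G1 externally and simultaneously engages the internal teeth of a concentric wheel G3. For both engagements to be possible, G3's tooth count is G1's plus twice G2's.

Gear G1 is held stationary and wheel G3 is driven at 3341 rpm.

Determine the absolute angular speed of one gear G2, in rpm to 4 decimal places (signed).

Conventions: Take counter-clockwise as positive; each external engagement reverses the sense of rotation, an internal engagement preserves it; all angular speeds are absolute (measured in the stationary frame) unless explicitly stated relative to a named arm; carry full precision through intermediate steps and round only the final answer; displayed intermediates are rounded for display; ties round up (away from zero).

+6890.8125 rpm

recognized (axles ride arm R): planetary set, 34/16/66 teeth
normalise by the input: solve with ω_ring = 1, then scale by 3341 rpm
ring teeth: 34 + 2·16 = 66
34(ω_sun−ω_arm) = −66(ω_ring−ω_arm),  ω_sun = 0, ω_ring = 1
34(0−ω_arm) = −66(1−ω_arm)  ⇒  100·ω_arm = 66  ⇒  ω_arm = 33/50
sun–planet mesh: 34·(0−33/50) = −16·(ω_p−ω_arm)  ⇒  ω_p−ω_arm = 561/400
ω_p = 33/50 + 561/400 = 33/16
scale: ω_p = 33/16 × 3341 rpm = +6890.8125 rpm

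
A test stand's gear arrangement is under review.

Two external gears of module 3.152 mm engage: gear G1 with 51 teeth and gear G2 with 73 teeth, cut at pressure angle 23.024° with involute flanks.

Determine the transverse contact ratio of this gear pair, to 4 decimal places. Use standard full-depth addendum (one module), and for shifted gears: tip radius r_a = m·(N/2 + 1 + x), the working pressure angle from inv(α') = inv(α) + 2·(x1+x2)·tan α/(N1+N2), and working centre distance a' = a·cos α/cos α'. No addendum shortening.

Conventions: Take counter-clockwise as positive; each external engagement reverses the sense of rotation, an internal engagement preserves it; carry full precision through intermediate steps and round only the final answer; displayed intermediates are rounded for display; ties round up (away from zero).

1.6343

topology: single-mesh involute geometry — m = 3.152, 51T/73T pair
base radii: r_b1 = 73.973337, r_b2 = 105.883403
tip radii: r_a1 = 83.528000, r_a2 = 118.200000
no profile shift: α' = α, a' = a
action lengths: √(r_a1²−r_b1²) = 38.792683, √(r_a2²−r_b2²) = 52.535178
base pitch p_b = π·m·cos α = 9.113494
CR = (38.792683 + 52.535178 − 195.424000·sin 23.02400°)/9.113494 = 1.634310
contact ratio ≈ 1.6343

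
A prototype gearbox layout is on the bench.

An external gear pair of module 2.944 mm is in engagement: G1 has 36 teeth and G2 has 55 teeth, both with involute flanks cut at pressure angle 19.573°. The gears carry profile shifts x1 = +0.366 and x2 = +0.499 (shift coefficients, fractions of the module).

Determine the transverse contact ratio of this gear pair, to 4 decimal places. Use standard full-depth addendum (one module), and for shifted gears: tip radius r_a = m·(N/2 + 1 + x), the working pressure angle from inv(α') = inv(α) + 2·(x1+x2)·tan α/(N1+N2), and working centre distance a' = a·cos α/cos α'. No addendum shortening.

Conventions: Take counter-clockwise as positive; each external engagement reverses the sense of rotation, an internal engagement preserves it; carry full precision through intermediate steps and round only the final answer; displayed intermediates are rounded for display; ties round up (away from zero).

recognized (one external pair, fixed centres): single-mesh tooth geometry, m = 2.944, N1 = 36, N2 = 55
base radii: r_b1 = 49.929880, r_b2 = 76.281761
tip radii: r_a1 = 57.013504, r_a2 = 85.373056
inv(α') = inv(19.573°) + 2·(+0.366+0.499)·tan α/(36+55) = 0.02069920  ⇒  α' = 22.22400°
a' = a·cos α / cos α' = 133.9520·cos 19.573°/cos 22.22400° = 136.340042
action lengths: √(r_a1²−r_b1²) = 27.523567, √(r_a2²−r_b2²) = 38.336036
base pitch p_b = π·m·cos α = 8.714408
CR = (27.523567 + 38.336036 − 136.340042·sin 22.22400°)/8.714408 = 1.640030
contact ratio ≈ 1.6400

1.6400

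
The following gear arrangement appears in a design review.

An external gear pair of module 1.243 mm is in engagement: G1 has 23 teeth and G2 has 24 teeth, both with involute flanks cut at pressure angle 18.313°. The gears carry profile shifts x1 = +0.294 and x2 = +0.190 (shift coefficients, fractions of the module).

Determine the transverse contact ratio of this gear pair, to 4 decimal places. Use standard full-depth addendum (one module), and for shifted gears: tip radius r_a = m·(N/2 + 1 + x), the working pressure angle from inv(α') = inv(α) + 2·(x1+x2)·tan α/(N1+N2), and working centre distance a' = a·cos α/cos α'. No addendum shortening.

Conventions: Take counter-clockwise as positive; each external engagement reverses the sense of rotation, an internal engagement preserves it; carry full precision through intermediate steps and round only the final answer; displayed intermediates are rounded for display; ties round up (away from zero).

1.5470

recognized (one external pair, fixed centres): single-mesh tooth geometry, m = 1.243, N1 = 23, N2 = 24
base radii: r_b1 = 13.570544, r_b2 = 14.160567
tip radii: r_a1 = 15.902942, r_a2 = 16.395170
inv(α') = inv(18.313°) + 2·(+0.294+0.190)·tan α/(23+24) = 0.01816454  ⇒  α' = 21.31354°
a' = a·cos α / cos α' = 29.2105·cos 18.313°/cos 21.31354° = 29.767017
action lengths: √(r_a1²−r_b1²) = 8.291194, √(r_a2²−r_b2²) = 8.263167
base pitch p_b = π·m·cos α = 3.707228
CR = (8.291194 + 8.263167 − 29.767017·sin 21.31354°)/3.707228 = 1.546951
contact ratio ≈ 1.5470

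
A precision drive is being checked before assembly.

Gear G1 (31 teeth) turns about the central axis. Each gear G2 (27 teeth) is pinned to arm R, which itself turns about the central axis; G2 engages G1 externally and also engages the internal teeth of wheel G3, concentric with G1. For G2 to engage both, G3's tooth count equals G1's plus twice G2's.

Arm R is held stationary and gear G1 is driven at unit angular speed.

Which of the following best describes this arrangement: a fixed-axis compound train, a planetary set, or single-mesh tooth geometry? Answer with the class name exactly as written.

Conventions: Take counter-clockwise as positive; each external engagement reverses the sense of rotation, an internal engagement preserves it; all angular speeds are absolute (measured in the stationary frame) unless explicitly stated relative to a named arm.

planetary set

planetary set (31T centre, 27T on arm, 85T internal) — Willis relation
classification: planetary set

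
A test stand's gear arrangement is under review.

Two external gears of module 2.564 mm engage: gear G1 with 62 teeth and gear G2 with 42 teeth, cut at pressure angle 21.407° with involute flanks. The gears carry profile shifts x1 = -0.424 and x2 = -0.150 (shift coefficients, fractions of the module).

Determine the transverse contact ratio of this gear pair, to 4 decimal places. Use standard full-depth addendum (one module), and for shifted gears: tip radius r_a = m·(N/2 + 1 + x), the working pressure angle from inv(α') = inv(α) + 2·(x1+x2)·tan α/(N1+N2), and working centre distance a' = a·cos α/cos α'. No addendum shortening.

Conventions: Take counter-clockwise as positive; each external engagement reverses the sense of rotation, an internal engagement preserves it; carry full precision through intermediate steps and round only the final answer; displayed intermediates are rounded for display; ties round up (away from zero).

topology: single-mesh involute geometry — m = 2.564, 62T/42T pair
base radii: r_b1 = 74.000497, r_b2 = 50.129369
tip radii: r_a1 = 80.960864, r_a2 = 56.023400
inv(α') = inv(21.407°) + 2·(-0.424-0.150)·tan α/(62+42) = 0.01408654  ⇒  α' = 19.63927°
a' = a·cos α / cos α' = 133.3280·cos 21.407°/cos 19.63927° = 131.796842
action lengths: √(r_a1²−r_b1²) = 32.841863, √(r_a2²−r_b2²) = 25.013351
base pitch p_b = π·m·cos α = 7.499336
CR = (32.841863 + 25.013351 − 131.796842·sin 19.63927°)/7.499336 = 1.807983
contact ratio ≈ 1.8080

1.8080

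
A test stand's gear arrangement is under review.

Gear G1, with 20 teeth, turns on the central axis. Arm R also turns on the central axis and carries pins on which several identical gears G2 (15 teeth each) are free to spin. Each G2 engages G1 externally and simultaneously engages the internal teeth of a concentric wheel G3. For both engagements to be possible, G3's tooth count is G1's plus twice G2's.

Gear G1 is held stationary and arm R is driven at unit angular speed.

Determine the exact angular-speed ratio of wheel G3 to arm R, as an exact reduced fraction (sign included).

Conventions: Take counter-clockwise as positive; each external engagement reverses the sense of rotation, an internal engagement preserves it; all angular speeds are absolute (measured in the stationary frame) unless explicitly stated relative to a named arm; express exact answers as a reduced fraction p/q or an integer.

7/5

recognized (axles ride arm R): planetary set, 20/15/50 teeth
ring teeth: 20 + 2·15 = 50
20(ω_sun−ω_arm) = −50(ω_ring−ω_arm),  ω_sun = 0, ω_arm = 1
ω_ring = 1 − (20/50)(0−1) = 7/5
ω_out/ω_in = 7/5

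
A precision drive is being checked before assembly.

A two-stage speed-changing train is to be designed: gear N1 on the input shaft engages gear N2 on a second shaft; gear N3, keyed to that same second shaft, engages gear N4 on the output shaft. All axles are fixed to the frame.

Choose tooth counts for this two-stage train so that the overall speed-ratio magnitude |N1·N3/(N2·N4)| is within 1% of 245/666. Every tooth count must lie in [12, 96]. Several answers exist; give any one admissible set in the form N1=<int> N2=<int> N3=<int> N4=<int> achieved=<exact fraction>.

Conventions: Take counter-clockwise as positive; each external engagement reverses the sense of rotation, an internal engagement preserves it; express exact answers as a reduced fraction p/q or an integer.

N1=14 N2=18 N3=35 N4=74 achieved=245/666

topology: fixed-axis compound train — 2 stages, target 245/666
target = 245/666 in lowest terms: an exact hit needs N1·N3 = k·245 and N2·N4 = k·666 for one integer k, every count in [12, 96]; additionally prefer no 1:1 stage (N1 ≠ N2, N3 ≠ N4)
k = 1: no 1:1-free in-range split of k·245 and k·666 into factor pairs; take k = 2
k = 2: N1·N3 = 490 = 14·35, N2·N4 = 1332 = 18·74
achieved = 14·35/(18·74) = 245/666; |achieved − target| = 0 ≤ 49/13320 ✓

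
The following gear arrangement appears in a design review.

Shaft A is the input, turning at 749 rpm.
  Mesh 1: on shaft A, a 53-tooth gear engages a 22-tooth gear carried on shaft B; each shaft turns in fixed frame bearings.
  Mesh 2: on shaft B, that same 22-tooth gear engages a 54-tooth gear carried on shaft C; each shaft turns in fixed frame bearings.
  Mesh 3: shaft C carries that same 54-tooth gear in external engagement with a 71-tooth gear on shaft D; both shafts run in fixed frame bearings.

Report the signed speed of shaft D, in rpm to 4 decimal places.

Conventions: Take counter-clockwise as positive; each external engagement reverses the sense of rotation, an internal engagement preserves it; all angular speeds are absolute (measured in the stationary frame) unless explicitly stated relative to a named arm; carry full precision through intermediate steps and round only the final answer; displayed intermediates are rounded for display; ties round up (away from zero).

-559.1127 rpm

recognized (4 fixed axles, 3 meshes): fixed-axis compound train
mesh 1 [53T→22T]: ω = 749.0000×53/22 = 1804.4091 rpm, sense flips to −
mesh 2 [22T→54T]: ω = 1804.4091×22/54 = 735.1296 rpm, sense flips to +
mesh 3 [54T→71T]: ω = 735.1296×54/71 = 559.1127 rpm, sense flips to −
signed output speed = -559.1127 rpm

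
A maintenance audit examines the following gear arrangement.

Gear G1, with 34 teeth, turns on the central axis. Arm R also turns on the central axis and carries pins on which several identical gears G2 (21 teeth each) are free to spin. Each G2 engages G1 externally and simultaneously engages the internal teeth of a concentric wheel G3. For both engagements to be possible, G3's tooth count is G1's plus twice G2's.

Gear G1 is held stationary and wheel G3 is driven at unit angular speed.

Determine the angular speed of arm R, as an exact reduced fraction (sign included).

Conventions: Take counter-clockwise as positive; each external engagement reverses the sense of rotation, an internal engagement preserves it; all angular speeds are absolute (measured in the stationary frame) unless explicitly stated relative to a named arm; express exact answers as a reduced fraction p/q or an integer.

topology: planetary set — G1 34T / G2 21T / G3 76T, arm = carrier (Willis)
ring teeth: 34 + 2·21 = 76
34(ω_sun−ω_arm) = −76(ω_ring−ω_arm),  ω_sun = 0, ω_ring = 1
34(0−ω_arm) = −76(1−ω_arm)  ⇒  110·ω_arm = 76  ⇒  ω_arm = 38/55
exact speed ratio = 38/55

38/55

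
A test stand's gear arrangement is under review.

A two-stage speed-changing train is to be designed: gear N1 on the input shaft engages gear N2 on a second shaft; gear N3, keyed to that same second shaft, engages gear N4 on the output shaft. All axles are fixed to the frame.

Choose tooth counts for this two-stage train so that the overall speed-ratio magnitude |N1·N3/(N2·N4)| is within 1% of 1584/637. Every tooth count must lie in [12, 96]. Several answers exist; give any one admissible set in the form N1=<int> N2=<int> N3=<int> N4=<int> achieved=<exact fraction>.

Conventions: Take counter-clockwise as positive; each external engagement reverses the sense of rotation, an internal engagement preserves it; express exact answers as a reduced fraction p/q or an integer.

2-stage fixed-axis compound train for ratio 1584/637
target = 1584/637 in lowest terms: an exact hit needs N1·N3 = k·1584 and N2·N4 = k·637 for one integer k, every count in [12, 96]; additionally prefer no 1:1 stage (N1 ≠ N2, N3 ≠ N4)
k = 1: N1·N3 = 1584 = 18·88, N2·N4 = 637 = 13·49
achieved = 18·88/(13·49) = 1584/637; |achieved − target| = 0 ≤ 396/15925 ✓

N1=18 N2=13 N3=88 N4=49 achieved=1584/637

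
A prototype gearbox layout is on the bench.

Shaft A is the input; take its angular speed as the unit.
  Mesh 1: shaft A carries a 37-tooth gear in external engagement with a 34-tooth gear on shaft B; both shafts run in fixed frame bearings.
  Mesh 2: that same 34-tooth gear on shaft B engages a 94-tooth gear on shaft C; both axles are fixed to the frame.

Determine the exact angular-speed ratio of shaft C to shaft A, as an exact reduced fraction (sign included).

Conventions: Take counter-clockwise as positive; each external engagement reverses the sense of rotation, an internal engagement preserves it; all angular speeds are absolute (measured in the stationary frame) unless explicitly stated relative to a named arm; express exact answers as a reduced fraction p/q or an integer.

37/94

class = fixed-axis compound train [2 meshes; 2 ratios multiply, 2 sense flips]
mesh 1 [37T→34T]: running ratio 37/34, sense −
mesh 2 [34T→94T]: running ratio 37/94, sense +
ω_out/ω_in = 37/94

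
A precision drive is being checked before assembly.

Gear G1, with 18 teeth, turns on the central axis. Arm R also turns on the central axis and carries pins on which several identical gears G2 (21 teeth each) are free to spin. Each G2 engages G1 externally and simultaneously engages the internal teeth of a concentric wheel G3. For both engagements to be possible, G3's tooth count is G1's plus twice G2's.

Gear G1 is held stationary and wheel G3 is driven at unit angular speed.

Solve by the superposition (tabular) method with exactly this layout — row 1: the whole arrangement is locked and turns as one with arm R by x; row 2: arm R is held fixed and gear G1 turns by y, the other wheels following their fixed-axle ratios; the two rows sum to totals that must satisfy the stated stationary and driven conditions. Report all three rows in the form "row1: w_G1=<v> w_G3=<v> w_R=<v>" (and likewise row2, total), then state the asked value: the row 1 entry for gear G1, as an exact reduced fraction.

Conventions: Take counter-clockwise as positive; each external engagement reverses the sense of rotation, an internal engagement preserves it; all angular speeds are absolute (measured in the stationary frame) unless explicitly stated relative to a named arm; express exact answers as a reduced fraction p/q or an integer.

class = planetary set [G3 = 18+2·21 = 60; Willis about the carrier]
superposition row 1 [locked train]: every member turns x
row 2 (arm held, sun turns y): ω_ring = −(18/60)·y, ω_arm = 0
boundary: total ω_sun = x + y = 0 and total ω_ring = x − (18/60)·y = 1  ⇒  y = -10/13, x = 10/13
row 2 ring = −(18/60)·(-10/13) = 3/13
totals (row 1 + row 2): sun 10/13 + (-10/13) = 0, ring 10/13 + 3/13 = 1, arm 10/13 + 0 = 10/13
asked cell (row1, sun) = 10/13

row1: w_G1=10/13 w_G3=10/13 w_R=10/13
row2: w_G1=-10/13 w_G3=3/13 w_R=0
total: w_G1=0 w_G3=1 w_R=10/13
asked value: 10/13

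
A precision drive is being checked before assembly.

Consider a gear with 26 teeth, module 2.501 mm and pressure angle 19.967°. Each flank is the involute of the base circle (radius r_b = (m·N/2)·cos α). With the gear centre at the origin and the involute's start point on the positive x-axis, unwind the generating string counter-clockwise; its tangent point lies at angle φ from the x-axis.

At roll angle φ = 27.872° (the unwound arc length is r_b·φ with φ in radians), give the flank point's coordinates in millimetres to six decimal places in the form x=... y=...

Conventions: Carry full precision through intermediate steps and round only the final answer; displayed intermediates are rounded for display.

x=33.963234 y=1.145083

single-mesh involute tooth geometry (26T wheel at module 2.501)
pitch radius r_p = m·N/2 = 2.501·26/2 = 32.513000
base radius r_b = r_p·cos α = 32.513000·cos 19.967° = 30.558626
roll angle φ = 27.872° = 0.48645817 rad
x = r_b·(cos φ + φ·sin φ) = 33.963234
y = r_b·(sin φ − φ·cos φ) = 1.145083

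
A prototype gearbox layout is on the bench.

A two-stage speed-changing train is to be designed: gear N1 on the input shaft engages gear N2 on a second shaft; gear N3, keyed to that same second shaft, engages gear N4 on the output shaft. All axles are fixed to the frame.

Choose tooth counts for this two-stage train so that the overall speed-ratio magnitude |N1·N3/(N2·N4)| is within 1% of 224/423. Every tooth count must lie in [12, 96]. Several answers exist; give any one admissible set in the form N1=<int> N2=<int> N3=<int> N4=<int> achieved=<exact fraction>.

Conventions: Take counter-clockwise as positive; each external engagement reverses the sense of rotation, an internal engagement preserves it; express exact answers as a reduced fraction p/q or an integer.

design class (target 224/423): fixed-axis compound train
target = 224/423 in lowest terms: an exact hit needs N1·N3 = k·224 and N2·N4 = k·423 for one integer k, every count in [12, 96]; additionally prefer no 1:1 stage (N1 ≠ N2, N3 ≠ N4)
k = 1: no 1:1-free in-range split of k·224 and k·423 into factor pairs; take k = 2
k = 2: N1·N3 = 448 = 14·32, N2·N4 = 846 = 18·47
achieved = 14·32/(18·47) = 224/423; |achieved − target| = 0 ≤ 56/10575 ✓

N1=14 N2=18 N3=32 N4=47 achieved=224/423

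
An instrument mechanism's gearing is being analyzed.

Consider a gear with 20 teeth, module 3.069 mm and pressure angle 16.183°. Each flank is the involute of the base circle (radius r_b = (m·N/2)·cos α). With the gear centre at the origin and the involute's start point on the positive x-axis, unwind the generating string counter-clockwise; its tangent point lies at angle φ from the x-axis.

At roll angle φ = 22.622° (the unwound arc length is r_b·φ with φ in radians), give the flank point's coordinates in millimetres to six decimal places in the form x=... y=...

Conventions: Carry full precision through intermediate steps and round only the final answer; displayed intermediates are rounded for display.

single-mesh involute tooth geometry (20T wheel at module 3.069)
pitch radius r_p = m·N/2 = 3.069·20/2 = 30.690000
base radius r_b = r_p·cos α = 30.690000·cos 16.183° = 29.473952
roll angle φ = 22.622° = 0.39482838 rad
x = r_b·(cos φ + φ·sin φ) = 31.682531
y = r_b·(sin φ − φ·cos φ) = 0.595329

x=31.682531 y=0.595329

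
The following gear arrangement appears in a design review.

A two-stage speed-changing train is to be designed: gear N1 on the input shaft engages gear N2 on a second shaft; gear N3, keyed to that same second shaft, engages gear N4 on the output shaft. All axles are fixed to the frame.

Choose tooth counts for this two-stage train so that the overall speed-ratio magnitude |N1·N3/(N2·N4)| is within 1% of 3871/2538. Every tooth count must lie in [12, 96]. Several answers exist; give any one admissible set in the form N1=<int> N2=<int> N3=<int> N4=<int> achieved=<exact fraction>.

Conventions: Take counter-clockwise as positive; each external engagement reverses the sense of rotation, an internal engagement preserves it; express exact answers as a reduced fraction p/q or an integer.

N1=49 N2=27 N3=79 N4=94 achieved=3871/2538

design class (target 3871/2538): fixed-axis compound train
target = 3871/2538 in lowest terms: an exact hit needs N1·N3 = k·3871 and N2·N4 = k·2538 for one integer k, every count in [12, 96]; additionally prefer no 1:1 stage (N1 ≠ N2, N3 ≠ N4)
k = 1: N1·N3 = 3871 = 49·79, N2·N4 = 2538 = 27·94
achieved = 49·79/(27·94) = 3871/2538; |achieved − target| = 0 ≤ 3871/253800 ✓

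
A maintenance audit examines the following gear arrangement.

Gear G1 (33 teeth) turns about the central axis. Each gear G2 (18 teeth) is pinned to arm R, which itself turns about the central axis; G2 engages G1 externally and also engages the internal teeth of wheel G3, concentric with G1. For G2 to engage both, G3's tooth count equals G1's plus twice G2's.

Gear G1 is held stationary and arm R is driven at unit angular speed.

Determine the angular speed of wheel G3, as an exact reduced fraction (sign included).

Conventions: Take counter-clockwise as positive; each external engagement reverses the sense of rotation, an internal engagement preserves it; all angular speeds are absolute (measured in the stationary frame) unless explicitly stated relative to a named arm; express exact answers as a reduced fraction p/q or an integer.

recognized (axles ride arm R): planetary set, 33/18/69 teeth
ring teeth: 33 + 2·18 = 69
33(ω_sun−ω_arm) = −69(ω_ring−ω_arm),  ω_sun = 0, ω_arm = 1
ω_ring = 1 − (33/69)(0−1) = 34/23
exact speed ratio = 34/23

34/23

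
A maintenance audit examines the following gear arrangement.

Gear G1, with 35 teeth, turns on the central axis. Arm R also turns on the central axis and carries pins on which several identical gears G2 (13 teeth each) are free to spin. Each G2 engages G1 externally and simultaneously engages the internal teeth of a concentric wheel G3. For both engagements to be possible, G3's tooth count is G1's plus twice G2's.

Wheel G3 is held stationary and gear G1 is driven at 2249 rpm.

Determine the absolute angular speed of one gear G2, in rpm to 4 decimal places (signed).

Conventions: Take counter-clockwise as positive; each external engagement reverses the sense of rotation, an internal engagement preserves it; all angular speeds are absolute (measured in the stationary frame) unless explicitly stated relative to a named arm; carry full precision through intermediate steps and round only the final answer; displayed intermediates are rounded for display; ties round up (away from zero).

-3027.5000 rpm

class = planetary set [G3 = 35+2·13 = 61; Willis about the carrier]
normalise by the input: solve with ω_sun = 1, then scale by 2249 rpm
ring teeth: 35 + 2·13 = 61
35(ω_sun−ω_arm) = −61(ω_ring−ω_arm),  ω_ring = 0, ω_sun = 1
35(1−ω_arm) = −61(0−ω_arm)  ⇒  96·ω_arm = 35  ⇒  ω_arm = 35/96
sun–planet mesh: 35·(1−35/96) = −13·(ω_p−ω_arm)  ⇒  ω_p−ω_arm = -2135/1248
ω_p = 35/96 − 2135/1248 = -35/26
scale: ω_p = -35/26 × 2249 rpm = -3027.5000 rpm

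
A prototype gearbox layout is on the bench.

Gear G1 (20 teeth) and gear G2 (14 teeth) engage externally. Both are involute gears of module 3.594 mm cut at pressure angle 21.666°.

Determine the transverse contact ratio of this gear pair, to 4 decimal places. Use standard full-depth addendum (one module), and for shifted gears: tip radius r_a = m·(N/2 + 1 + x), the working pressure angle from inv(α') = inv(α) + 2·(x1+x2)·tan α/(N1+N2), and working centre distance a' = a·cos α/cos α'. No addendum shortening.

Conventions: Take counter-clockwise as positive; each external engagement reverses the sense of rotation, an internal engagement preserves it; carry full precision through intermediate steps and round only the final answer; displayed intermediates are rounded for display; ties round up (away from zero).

topology: single-mesh involute geometry — m = 3.594, 20T/14T pair
base radii: r_b1 = 33.400904, r_b2 = 23.380633
tip radii: r_a1 = 39.534000, r_a2 = 28.752000
no profile shift: α' = α, a' = a
action lengths: √(r_a1²−r_b1²) = 21.149864, √(r_a2²−r_b2²) = 16.733903
base pitch p_b = π·m·cos α = 10.493204
CR = (21.149864 + 16.733903 − 61.098000·sin 21.66600°)/10.493204 = 1.460628
contact ratio ≈ 1.4606

1.4606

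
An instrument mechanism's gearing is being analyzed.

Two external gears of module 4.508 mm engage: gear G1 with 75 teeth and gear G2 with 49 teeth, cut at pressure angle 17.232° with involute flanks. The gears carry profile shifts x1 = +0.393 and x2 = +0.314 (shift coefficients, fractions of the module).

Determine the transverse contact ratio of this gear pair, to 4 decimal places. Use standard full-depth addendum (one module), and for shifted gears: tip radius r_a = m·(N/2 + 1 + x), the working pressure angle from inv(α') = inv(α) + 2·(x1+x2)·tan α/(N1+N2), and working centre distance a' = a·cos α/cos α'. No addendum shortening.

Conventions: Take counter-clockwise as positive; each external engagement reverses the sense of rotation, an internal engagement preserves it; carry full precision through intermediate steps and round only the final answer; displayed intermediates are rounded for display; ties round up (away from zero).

1.8466

topology: single-mesh involute geometry — m = 4.508, 75T/49T pair
base radii: r_b1 = 161.461863, r_b2 = 105.488417
tip radii: r_a1 = 175.329644, r_a2 = 116.369512
inv(α') = inv(17.232°) + 2·(+0.393+0.314)·tan α/(75+49) = 0.01294557  ⇒  α' = 19.11070°
a' = a·cos α / cos α' = 279.4960·cos 17.232°/cos 19.11070° = 282.520618
action lengths: √(r_a1²−r_b1²) = 68.341430, √(r_a2²−r_b2²) = 49.133056
base pitch p_b = π·m·cos α = 13.526597
CR = (68.341430 + 49.133056 − 282.520618·sin 19.11070°)/13.526597 = 1.846645
contact ratio ≈ 1.8466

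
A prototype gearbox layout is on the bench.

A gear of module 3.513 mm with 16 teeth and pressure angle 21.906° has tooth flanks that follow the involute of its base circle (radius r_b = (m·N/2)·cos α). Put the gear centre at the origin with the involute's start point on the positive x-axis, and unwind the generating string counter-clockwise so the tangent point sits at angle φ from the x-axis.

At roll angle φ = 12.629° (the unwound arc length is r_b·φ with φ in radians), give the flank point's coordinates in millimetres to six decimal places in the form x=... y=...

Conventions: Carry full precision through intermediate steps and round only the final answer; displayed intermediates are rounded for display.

x=26.700548 y=0.092625

topology: single-mesh involute geometry — m = 3.513, N = 16
pitch radius r_p = m·N/2 = 3.513·16/2 = 28.104000
base radius r_b = r_p·cos α = 28.104000·cos 21.906° = 26.074812
roll angle φ = 12.629° = 0.22041763 rad
x = r_b·(cos φ + φ·sin φ) = 26.700548
y = r_b·(sin φ − φ·cos φ) = 0.092625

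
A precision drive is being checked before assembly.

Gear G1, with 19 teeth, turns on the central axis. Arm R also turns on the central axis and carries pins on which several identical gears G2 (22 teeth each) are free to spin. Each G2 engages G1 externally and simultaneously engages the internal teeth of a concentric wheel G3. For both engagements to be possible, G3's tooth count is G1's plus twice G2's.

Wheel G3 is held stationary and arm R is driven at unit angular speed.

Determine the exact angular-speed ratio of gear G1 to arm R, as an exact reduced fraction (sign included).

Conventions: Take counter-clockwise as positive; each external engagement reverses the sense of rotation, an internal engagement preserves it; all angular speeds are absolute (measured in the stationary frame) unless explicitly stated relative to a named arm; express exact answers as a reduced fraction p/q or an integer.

82/19

class = planetary set [G3 = 19+2·22 = 63; Willis about the carrier]
ring teeth: 19 + 2·22 = 63
19(ω_sun−ω_arm) = −63(ω_ring−ω_arm),  ω_ring = 0, ω_arm = 1
ω_sun = 1 − (63/19)(0−1) = 82/19
ω_out/ω_in = 82/19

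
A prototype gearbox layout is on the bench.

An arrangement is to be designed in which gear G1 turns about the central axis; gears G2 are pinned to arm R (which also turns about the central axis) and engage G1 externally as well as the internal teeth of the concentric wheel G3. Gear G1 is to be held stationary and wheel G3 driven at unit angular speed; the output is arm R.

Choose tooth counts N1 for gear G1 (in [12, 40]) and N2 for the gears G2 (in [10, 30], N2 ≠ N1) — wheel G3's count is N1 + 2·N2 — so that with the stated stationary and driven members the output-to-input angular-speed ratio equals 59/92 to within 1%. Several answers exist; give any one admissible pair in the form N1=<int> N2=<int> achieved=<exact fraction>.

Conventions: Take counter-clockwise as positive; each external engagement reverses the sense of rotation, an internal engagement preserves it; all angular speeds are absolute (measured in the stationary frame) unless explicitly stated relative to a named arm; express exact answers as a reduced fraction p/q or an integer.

N1=33 N2=13 achieved=59/92

topology: planetary set — design target 59/92, arm = carrier (Willis)
Willis with ω_sun = 0: ω_arm/ω_ring = N3/(N1+N3); set equal to 59/92  ⇒  N3/N1 = (59/92)/(1 − 59/92) = 59/33
N3 = N1 + 2·N2  ⇒  N2/N1 = (N3/N1 − 1)/2 = (59/33 − 1)/2 = 13/33
smallest multiple with N1 ≥ 12 and N2 ≥ 10: k = 1  ⇒  N1 = 1·33 = 33, N2 = 1·13 = 13 (N1 ≤ 40, N2 ≤ 30, N2 ≠ N1 ✓), N3 = 33 + 2·13 = 59
check: N3/(N1+N3) with N1 = 33, N3 = 59 gives 59/92; |achieved − target| = 0 ≤ 59/9200 ✓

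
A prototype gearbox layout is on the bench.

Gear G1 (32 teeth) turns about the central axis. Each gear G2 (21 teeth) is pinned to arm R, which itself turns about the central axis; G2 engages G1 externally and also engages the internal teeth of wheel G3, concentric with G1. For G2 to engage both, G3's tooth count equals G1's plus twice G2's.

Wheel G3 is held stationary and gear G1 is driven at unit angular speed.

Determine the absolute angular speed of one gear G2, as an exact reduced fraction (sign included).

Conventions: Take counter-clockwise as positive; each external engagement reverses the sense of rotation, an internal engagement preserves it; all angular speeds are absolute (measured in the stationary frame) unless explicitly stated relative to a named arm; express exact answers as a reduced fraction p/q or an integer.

-16/21

topology: planetary set — G1 32T / G2 21T / G3 74T, arm = carrier (Willis)
ring teeth: 32 + 2·21 = 74
32(ω_sun−ω_arm) = −74(ω_ring−ω_arm),  ω_ring = 0, ω_sun = 1
32(1−ω_arm) = −74(0−ω_arm)  ⇒  106·ω_arm = 32  ⇒  ω_arm = 16/53
sun–planet mesh: 32·(1−16/53) = −21·(ω_p−ω_arm)  ⇒  ω_p−ω_arm = -1184/1113
ω_p = 16/53 − 1184/1113 = -16/21
exact speed ratio = -16/21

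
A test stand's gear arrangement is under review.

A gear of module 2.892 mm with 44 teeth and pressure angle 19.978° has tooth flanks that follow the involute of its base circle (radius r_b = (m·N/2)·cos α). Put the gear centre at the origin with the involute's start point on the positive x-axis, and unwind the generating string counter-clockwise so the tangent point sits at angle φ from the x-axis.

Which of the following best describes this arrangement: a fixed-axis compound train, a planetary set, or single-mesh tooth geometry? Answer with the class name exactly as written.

recognized (one wheel, involute flank): single-mesh tooth geometry, m = 2.892, N = 44
classification: single-mesh tooth geometry

single-mesh tooth geometry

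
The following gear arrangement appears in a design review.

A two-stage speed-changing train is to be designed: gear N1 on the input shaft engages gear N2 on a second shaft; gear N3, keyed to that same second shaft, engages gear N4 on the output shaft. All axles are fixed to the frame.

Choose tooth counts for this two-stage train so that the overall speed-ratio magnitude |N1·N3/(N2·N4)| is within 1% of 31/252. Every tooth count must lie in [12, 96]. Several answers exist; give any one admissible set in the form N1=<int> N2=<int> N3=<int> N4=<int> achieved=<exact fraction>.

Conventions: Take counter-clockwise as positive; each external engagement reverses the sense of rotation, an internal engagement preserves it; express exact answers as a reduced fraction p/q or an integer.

N1=12 N2=36 N3=31 N4=84 achieved=31/252

class = fixed-axis compound train [2-stage, 31/252 wanted]
target = 31/252 in lowest terms: an exact hit needs N1·N3 = k·31 and N2·N4 = k·252 for one integer k, every count in [12, 96]; additionally prefer no 1:1 stage (N1 ≠ N2, N3 ≠ N4)
k = 1…11: no 1:1-free in-range split of k·31 and k·252 into factor pairs; take k = 12
k = 12: N1·N3 = 372 = 12·31, N2·N4 = 3024 = 36·84
achieved = 12·31/(36·84) = 31/252; |achieved − target| = 0 ≤ 31/25200 ✓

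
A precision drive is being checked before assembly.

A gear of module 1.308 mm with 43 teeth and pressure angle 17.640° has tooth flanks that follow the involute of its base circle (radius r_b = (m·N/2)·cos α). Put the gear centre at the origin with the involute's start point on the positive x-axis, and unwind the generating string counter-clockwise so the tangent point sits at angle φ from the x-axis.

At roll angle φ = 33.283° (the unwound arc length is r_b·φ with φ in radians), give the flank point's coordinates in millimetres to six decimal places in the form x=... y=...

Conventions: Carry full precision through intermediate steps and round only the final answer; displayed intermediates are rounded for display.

topology: single-mesh involute geometry — m = 1.308, N = 43
pitch radius r_p = m·N/2 = 1.308·43/2 = 28.122000
base radius r_b = r_p·cos α = 28.122000·cos 17.640° = 26.799685
roll angle φ = 33.283° = 0.58089793 rad
x = r_b·(cos φ + φ·sin φ) = 30.947000
y = r_b·(sin φ − φ·cos φ) = 1.692706

x=30.947000 y=1.692706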